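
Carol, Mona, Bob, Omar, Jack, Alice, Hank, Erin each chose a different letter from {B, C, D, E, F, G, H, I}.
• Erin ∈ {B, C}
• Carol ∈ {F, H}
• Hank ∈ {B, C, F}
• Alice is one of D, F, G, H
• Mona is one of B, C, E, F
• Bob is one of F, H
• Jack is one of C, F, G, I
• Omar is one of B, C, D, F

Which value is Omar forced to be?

Among the 8 variables, E fits only Mona (and all 8 values in {B, C, D, E, F, G, H, I} must be used), so Mona = E.
The 7 still-open variables together cover exactly {B, C, D, F, G, H, I} — 7 values for 7 variables — and I appears only in Jack's list, so Jack = I.
The 6 still-open variables together cover exactly {B, C, D, F, G, H} — 6 values for 6 variables — and G appears only in Alice's list, so Alice = G.
Among the 5 still-open variables, D fits only Omar (and all 5 values in {B, C, D, F, H} must be used), so Omar = D.

D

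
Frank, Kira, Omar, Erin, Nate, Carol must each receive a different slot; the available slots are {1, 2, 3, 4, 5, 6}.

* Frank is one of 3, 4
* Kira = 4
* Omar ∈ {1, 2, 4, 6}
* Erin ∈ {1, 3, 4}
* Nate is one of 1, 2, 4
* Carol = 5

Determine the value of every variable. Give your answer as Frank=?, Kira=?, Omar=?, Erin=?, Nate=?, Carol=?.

Frank=3, Kira=4, Omar=6, Erin=1, Nate=2, Carol=5

Kira has just one choice, so Kira = 4. Eliminate 4 elsewhere: Frank, Omar, Erin, Nate.
Carol must be 5 (only option left).
Frank must be 3 (only option left). So Erin can't be 3.
Erin must be 1 (only option left). Strike 1 from Omar, Nate.
Nate must be 2 (only option left). Remove 2 from Omar.
Omar must be 6 (only option left).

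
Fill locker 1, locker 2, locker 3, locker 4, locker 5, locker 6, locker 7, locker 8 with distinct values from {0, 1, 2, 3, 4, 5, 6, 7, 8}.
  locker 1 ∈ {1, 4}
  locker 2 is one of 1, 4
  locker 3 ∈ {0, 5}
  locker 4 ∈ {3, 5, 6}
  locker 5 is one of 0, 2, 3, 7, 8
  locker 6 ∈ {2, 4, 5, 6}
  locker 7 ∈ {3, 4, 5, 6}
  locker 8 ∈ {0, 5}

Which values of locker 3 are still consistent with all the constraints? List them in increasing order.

0, 5

locker 1 and locker 2 between them cover only {1, 4} — a naked pair. Remove those values from locker 6, locker 7.
locker 3 and locker 8 between them cover only {0, 5} — a naked pair. Remove those values from locker 4, locker 5, locker 6, locker 7.
locker 4 and locker 7 between them cover only {3, 6} — a naked pair. Remove those values from locker 5, locker 6.
That leaves locker 6 = 2. Remove 2 from locker 5.
No further eliminations apply; locker 3 can still be any of 0, 5.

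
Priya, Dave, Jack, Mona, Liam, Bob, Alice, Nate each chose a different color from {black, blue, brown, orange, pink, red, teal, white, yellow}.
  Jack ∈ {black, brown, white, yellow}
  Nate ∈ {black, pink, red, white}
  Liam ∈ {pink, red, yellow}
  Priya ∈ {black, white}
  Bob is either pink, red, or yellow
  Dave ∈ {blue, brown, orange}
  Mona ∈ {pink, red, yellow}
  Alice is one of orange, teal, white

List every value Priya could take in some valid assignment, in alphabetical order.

black, white

Mona, Liam, Bob share exactly the 3 values {pink, red, yellow}; by pigeonhole those values go to them, so strike pink, red, yellow from Jack, Nate.
Priya and Nate between them cover only {black, white} — a naked pair. Remove those values from Jack, Alice.
Jack has just one choice, so Jack = brown. So Dave can't be brown.
No further eliminations apply; Priya can still be any of black, white.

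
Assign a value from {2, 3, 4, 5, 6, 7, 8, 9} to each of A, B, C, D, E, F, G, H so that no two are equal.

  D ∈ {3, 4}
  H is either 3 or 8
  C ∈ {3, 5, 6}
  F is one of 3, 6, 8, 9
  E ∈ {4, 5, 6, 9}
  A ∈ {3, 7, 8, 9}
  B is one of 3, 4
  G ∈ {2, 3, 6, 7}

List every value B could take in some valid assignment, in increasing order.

3, 4

The 8 variables together cover exactly {2, 3, 4, 5, 6, 7, 8, 9} — 8 values for 8 variables — and 2 appears only in G's list, so G = 2.
The 7 still-open variables draw from only 7 values {3, 4, 5, 6, 7, 8, 9}, so each is used; only A can be 7, hence A = 7.
The 2 variables B and D are confined to {3, 4}, which locks those values in; drop them from C, E, F, H.
H's domain is down to {8}, so H = 8. Strike 8 from F.
No further eliminations apply; B can still be any of 3, 4.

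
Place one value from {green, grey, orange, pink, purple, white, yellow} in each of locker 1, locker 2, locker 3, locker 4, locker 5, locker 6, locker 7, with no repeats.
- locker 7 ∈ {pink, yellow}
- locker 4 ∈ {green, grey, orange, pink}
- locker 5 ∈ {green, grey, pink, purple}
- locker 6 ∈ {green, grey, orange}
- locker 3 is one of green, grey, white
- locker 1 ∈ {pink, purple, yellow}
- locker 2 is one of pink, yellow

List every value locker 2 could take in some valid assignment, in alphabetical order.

The 7 variables together cover exactly {green, grey, orange, pink, purple, white, yellow} — 7 values for 7 variables — and white appears only in locker 3's list, so locker 3 = white.
The 2 variables locker 2 and locker 7 are confined to {pink, yellow}, which locks those values in; drop them from locker 1, locker 4, locker 5.
locker 1 has just one choice, so locker 1 = purple. Strike purple from locker 5.
No further eliminations apply; locker 2 can still be any of pink, yellow.

pink, yellow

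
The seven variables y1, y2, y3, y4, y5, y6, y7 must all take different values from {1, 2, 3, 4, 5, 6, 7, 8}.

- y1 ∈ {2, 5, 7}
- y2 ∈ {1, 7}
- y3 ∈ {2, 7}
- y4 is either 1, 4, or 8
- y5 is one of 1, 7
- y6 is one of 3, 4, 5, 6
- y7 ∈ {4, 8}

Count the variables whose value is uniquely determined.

y2 and y5 share exactly the 2 values {1, 7}; by pigeonhole those values go to them, so strike 1, 7 from y1, y3, y4.
y3's domain is down to {2}, so y3 = 2. Strike 2 from y1.
y1 has just one choice, so y1 = 5. Strike 5 from y6.
y4 and y7 between them cover only {4, 8} — a naked pair. Remove those values from y6.
Determined: y1=5, y3=2. The other variables each still have more than one consistent value. That makes 2.

2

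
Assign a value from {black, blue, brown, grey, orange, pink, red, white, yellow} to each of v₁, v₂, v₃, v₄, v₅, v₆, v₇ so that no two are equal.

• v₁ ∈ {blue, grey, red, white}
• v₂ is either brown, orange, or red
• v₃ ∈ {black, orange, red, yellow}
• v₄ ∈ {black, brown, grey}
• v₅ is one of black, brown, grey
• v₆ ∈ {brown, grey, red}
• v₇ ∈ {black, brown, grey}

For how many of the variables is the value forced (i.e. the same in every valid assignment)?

v₄, v₅, v₇ between them cover only {black, brown, grey} — a naked triple. Remove those values from v₁, v₂, v₃, v₆.
v₆ must be red (only option left). So v₁, v₂, v₃ can't be red.
v₂'s domain is down to {orange}, so v₂ = orange. Eliminate orange elsewhere: v₃.
v₃'s domain is down to {yellow}, so v₃ = yellow.
Determined: v₂=orange, v₃=yellow, v₆=red. The other variables each still have more than one consistent value. That makes 3.

3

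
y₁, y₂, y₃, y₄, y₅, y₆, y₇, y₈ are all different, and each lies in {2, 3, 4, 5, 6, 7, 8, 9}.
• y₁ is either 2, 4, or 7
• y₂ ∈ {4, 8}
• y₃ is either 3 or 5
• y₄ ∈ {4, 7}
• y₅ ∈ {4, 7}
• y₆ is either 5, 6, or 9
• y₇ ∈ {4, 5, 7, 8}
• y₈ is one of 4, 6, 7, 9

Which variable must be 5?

The 8 variables draw from only 8 values {2, 3, 4, 5, 6, 7, 8, 9}, so each is used; only y₁ can be 2, hence y₁ = 2.
Among the 7 still-open variables, 3 fits only y₃ (and all 7 values in {3, 4, 5, 6, 7, 8, 9} must be used), so y₃ = 3.
y₄ and y₅ share exactly the 2 values {4, 7}; by pigeonhole those values go to them, so strike 4, 7 from y₂, y₇, y₈.
y₂'s domain is down to {8}, so y₂ = 8. Strike 8 from y₇.
So 5 goes to y₇.

y₇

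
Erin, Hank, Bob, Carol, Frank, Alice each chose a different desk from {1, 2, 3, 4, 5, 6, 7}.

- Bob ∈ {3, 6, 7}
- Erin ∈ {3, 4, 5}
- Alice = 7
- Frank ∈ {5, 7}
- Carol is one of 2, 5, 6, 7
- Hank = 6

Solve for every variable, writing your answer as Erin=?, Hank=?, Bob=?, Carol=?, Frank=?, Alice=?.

Erin=4, Hank=6, Bob=3, Carol=2, Frank=5, Alice=7

Hank's domain is down to {6}, so Hank = 6. Remove 6 from Bob, Carol.
Alice has just one choice, so Alice = 7. Strike 7 from Bob, Carol, Frank.
Bob must be 3 (only option left). Eliminate 3 elsewhere: Erin.
Frank's domain is down to {5}, so Frank = 5. Eliminate 5 elsewhere: Erin, Carol.
Erin's domain is down to {4}, so Erin = 4.
Carol must be 2 (only option left).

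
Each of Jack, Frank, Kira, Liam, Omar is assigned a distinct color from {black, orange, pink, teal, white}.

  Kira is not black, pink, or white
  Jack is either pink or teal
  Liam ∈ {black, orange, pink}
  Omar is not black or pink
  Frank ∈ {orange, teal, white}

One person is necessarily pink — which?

The 5 variables draw from only 5 values {black, orange, pink, teal, white}, so each is used; only Liam can be black, hence Liam = black.
The 4 still-open variables draw from only 4 values {orange, pink, teal, white}, so each is used; only Jack can be pink, hence Jack = pink.

Jack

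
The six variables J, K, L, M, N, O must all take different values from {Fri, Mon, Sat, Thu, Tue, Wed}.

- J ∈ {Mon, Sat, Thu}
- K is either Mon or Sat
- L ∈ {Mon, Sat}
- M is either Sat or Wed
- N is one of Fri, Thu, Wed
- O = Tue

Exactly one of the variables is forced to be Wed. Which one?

M

O has just one choice, so O = Tue.
Among the 5 still-open variables, Fri fits only N (and all 5 values in {Fri, Mon, Sat, Thu, Wed} must be used), so N = Fri.
Among the 4 still-open variables, Thu fits only J (and all 4 values in {Mon, Sat, Thu, Wed} must be used), so J = Thu.
The 3 still-open variables together cover exactly {Mon, Sat, Wed} — 3 values for 3 variables — and Wed appears only in M's list, so M = Wed.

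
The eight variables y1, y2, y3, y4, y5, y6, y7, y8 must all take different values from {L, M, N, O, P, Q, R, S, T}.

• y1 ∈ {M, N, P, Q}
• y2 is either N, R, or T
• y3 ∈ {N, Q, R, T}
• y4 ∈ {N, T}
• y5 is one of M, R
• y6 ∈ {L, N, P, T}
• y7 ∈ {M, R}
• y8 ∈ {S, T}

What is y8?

Among the 8 variables, L fits only y6 (and all 8 values in {L, M, N, P, Q, R, S, T} must be used), so y6 = L.
The 7 still-open variables draw from only 7 values {M, N, P, Q, R, S, T}, so each is used; only y1 can be P, hence y1 = P.
Among the 6 still-open variables, Q fits only y3 (and all 6 values in {M, N, Q, R, S, T} must be used), so y3 = Q.
The 5 still-open variables together cover exactly {M, N, R, S, T} — 5 values for 5 variables — and S appears only in y8's list, so y8 = S.

S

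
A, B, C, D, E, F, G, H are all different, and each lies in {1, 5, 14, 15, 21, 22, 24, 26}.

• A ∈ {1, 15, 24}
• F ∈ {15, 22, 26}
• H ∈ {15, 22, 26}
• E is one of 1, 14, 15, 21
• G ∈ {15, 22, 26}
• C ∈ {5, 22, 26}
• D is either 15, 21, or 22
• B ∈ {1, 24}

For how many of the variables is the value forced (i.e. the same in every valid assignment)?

3

The 8 variables together cover exactly {1, 5, 14, 15, 21, 22, 24, 26} — 8 values for 8 variables — and 5 appears only in C's list, so C = 5.
Among the 7 still-open variables, 14 fits only E (and all 7 values in {1, 14, 15, 21, 22, 24, 26} must be used), so E = 14.
Among the 6 still-open variables, 21 fits only D (and all 6 values in {1, 15, 21, 22, 24, 26} must be used), so D = 21.
The 3 variables F, G, H are confined to {15, 22, 26}, which locks those values in; drop them from A.
Determined: C=5, D=21, E=14. The other variables each still have more than one consistent value. That makes 3.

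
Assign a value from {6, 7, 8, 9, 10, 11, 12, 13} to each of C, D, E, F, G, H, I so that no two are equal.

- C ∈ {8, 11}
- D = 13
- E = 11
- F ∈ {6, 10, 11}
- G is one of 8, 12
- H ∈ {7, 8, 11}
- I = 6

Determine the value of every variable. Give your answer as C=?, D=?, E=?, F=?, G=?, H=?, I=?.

D must be 13 (only option left).
E has just one choice, so E = 11. So C, F, H can't be 11.
That leaves I = 6. So F can't be 6.
That leaves C = 8. Remove 8 from G, H.
F's domain is down to {10}, so F = 10.
G must be 12 (only option left).
H must be 7 (only option left).

C=8, D=13, E=11, F=10, G=12, H=7, I=6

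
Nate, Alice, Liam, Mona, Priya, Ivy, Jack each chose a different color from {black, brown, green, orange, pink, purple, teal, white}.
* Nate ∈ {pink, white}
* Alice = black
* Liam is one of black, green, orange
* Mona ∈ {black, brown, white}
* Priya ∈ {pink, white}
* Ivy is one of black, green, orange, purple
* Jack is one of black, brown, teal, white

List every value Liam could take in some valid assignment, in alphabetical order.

Alice's domain is down to {black}, so Alice = black. Eliminate black elsewhere: Liam, Mona, Ivy, Jack.
Nate and Priya between them cover only {pink, white} — a naked pair. Remove those values from Mona, Jack.
Mona has just one choice, so Mona = brown. Eliminate brown elsewhere: Jack.
Jack's domain is down to {teal}, so Jack = teal.
No further eliminations apply; Liam can still be any of green, orange.

green, orange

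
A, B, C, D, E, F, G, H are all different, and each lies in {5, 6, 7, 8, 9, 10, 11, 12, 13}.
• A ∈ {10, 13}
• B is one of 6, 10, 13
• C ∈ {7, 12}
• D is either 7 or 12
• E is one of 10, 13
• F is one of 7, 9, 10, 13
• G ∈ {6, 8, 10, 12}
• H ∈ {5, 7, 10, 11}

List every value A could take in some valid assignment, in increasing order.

A and E share exactly the 2 values {10, 13}; by pigeonhole those values go to them, so strike 10, 13 from B, F, G, H.
B must be 6 (only option left). So G can't be 6.
C and D between them cover only {7, 12} — a naked pair. Remove those values from F, G, H.
F's domain is down to {9}, so F = 9.
G has just one choice, so G = 8.
No further eliminations apply; A can still be any of 10, 13.

10, 13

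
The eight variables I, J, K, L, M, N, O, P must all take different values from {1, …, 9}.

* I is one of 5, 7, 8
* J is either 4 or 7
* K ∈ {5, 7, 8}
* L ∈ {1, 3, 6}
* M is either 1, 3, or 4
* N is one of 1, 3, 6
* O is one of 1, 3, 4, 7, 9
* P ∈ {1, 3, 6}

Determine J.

7

Among the 8 variables, 9 fits only O (and all 8 values in {1, 3, 4, 5, 6, 7, 8, 9} must be used), so O = 9.
The 3 variables L, N, P are confined to {1, 3, 6}, which locks those values in; drop them from M.
M's domain is down to {4}, so M = 4. Strike 4 from J.
So J = 7.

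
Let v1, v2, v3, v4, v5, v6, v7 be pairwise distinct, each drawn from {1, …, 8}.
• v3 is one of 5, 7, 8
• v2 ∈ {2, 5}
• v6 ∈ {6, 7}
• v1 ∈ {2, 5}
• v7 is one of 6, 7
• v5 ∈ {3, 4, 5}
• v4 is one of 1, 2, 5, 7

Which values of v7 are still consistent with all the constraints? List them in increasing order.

6, 7

v1 and v2 between them cover only {2, 5} — a naked pair. Remove those values from v3, v4, v5.
The 2 variables v6 and v7 are confined to {6, 7}, which locks those values in; drop them from v3, v4.
v3's domain is down to {8}, so v3 = 8.
v4's domain is down to {1}, so v4 = 1.
No further eliminations apply; v7 can still be any of 6, 7.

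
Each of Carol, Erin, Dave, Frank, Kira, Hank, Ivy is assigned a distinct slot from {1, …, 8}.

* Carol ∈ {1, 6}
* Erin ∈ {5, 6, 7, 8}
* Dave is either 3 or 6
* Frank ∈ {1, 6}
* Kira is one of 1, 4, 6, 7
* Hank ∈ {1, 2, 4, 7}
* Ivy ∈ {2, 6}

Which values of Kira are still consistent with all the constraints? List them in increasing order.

4, 7

Carol and Frank between them cover only {1, 6} — a naked pair. Remove those values from Erin, Dave, Kira, Hank, Ivy.
Dave has just one choice, so Dave = 3.
Ivy must be 2 (only option left). Strike 2 from Hank.
The 2 variables Kira and Hank are confined to {4, 7}, which locks those values in; drop them from Erin.
No further eliminations apply; Kira can still be any of 4, 7.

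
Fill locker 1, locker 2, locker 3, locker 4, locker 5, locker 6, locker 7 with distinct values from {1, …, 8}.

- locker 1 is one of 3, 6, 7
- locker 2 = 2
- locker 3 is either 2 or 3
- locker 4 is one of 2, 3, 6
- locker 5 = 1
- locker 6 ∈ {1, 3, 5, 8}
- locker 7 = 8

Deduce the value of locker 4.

6

locker 2's domain is down to {2}, so locker 2 = 2. Remove 2 from locker 3, locker 4.
locker 3's domain is down to {3}, so locker 3 = 3. Remove 3 from locker 1, locker 4, locker 6.
So locker 4 = 6.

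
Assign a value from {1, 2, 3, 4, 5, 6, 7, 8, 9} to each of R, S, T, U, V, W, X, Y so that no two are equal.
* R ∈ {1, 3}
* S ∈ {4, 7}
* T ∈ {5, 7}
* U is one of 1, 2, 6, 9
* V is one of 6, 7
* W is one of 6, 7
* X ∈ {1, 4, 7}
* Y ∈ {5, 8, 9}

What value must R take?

3

V and W share exactly the 2 values {6, 7}; by pigeonhole those values go to them, so strike 6, 7 from S, T, U, X.
S has just one choice, so S = 4. Strike 4 from X.
T's domain is down to {5}, so T = 5. Strike 5 from Y.
That leaves X = 1. So R, U can't be 1.
So R = 3.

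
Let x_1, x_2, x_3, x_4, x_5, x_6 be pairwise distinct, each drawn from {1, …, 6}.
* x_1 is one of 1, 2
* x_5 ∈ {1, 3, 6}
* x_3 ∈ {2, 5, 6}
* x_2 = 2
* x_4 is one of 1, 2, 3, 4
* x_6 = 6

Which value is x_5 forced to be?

3

x_2 has just one choice, so x_2 = 2. Eliminate 2 elsewhere: x_1, x_3, x_4.
x_6 has just one choice, so x_6 = 6. So x_3, x_5 can't be 6.
x_1 has just one choice, so x_1 = 1. Strike 1 from x_4, x_5.
So x_5 = 3.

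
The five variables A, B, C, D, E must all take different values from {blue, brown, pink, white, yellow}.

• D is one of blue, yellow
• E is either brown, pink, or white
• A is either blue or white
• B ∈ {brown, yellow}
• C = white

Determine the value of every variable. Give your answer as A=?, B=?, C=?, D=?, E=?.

C must be white (only option left). So A, E can't be white.
A's domain is down to {blue}, so A = blue. Remove blue from D.
D has just one choice, so D = yellow. Eliminate yellow elsewhere: B.
B has just one choice, so B = brown. Strike brown from E.
That leaves E = pink.

A=blue, B=brown, C=white, D=yellow, E=pink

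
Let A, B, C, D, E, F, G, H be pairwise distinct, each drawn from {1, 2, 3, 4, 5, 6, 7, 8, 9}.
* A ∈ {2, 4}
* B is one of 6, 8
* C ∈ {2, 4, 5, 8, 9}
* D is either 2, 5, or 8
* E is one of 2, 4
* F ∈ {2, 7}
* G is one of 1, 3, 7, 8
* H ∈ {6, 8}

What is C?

A and E between them cover only {2, 4} — a naked pair. Remove those values from C, D, F.
F has just one choice, so F = 7. Remove 7 from G.
B and H between them cover only {6, 8} — a naked pair. Remove those values from C, D, G.
That leaves D = 5. Eliminate 5 elsewhere: C.
So C = 9.

9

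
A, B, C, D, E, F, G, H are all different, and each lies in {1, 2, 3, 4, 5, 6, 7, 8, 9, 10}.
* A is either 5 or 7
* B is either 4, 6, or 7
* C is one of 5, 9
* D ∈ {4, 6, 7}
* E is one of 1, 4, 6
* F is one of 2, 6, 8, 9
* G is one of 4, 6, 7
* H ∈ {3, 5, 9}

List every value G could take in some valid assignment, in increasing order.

4, 6, 7

The 3 variables B, D, G are confined to {4, 6, 7}, which locks those values in; drop them from A, E, F.
A must be 5 (only option left). Strike 5 from C, H.
C's domain is down to {9}, so C = 9. Eliminate 9 elsewhere: F, H.
E has just one choice, so E = 1.
H must be 3 (only option left).
No further eliminations apply; G can still be any of 4, 6, 7.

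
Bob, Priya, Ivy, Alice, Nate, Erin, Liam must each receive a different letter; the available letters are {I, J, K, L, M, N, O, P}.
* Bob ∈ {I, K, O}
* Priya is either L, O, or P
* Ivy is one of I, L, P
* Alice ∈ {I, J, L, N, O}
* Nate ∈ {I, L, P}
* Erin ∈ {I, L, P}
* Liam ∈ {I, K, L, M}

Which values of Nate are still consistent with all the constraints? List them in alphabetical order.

I, L, P

The 3 variables Ivy, Nate, Erin are confined to {I, L, P}, which locks those values in; drop them from Bob, Priya, Alice, Liam.
That leaves Priya = O. So Bob, Alice can't be O.
That leaves Bob = K. So Liam can't be K.
Liam has just one choice, so Liam = M.
No further eliminations apply; Nate can still be any of I, L, P.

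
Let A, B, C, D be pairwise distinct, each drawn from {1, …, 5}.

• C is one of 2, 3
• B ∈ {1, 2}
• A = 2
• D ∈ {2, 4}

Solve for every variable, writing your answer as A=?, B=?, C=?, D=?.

A=2, B=1, C=3, D=4

A's domain is down to {2}, so A = 2. So B, C, D can't be 2.
B's domain is down to {1}, so B = 1.
C must be 3 (only option left).
D's domain is down to {4}, so D = 4.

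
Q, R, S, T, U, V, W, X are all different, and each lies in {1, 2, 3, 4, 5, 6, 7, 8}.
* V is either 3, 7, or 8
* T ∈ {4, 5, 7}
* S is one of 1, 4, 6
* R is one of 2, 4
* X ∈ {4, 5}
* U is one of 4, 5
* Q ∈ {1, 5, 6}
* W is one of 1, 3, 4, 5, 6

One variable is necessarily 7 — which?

T

The 8 variables draw from only 8 values {1, 2, 3, 4, 5, 6, 7, 8}, so each is used; only R can be 2, hence R = 2.
Among the 7 still-open variables, 8 fits only V (and all 7 values in {1, 3, 4, 5, 6, 7, 8} must be used), so V = 8.
The 6 still-open variables together cover exactly {1, 3, 4, 5, 6, 7} — 6 values for 6 variables — and 3 appears only in W's list, so W = 3.
The 5 still-open variables together cover exactly {1, 4, 5, 6, 7} — 5 values for 5 variables — and 7 appears only in T's list, so T = 7.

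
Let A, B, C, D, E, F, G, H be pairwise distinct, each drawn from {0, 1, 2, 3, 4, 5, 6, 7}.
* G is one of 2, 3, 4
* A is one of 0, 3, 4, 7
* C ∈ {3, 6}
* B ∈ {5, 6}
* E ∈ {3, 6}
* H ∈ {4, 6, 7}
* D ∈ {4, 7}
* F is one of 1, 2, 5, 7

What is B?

The 8 variables draw from only 8 values {0, 1, 2, 3, 4, 5, 6, 7}, so each is used; only A can be 0, hence A = 0.
The 7 still-open variables draw from only 7 values {1, 2, 3, 4, 5, 6, 7}, so each is used; only F can be 1, hence F = 1.
The 6 still-open variables draw from only 6 values {2, 3, 4, 5, 6, 7}, so each is used; only G can be 2, hence G = 2.
The 5 still-open variables draw from only 5 values {3, 4, 5, 6, 7}, so each is used; only B can be 5, hence B = 5.

5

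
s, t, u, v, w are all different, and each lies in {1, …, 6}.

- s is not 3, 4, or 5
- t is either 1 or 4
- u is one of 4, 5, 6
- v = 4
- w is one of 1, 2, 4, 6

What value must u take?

5

v's domain is down to {4}, so v = 4. Eliminate 4 elsewhere: t, u, w.
t must be 1 (only option left). Remove 1 from s, w.
The 3 still-open variables draw from only 3 values {2, 5, 6}, so each is used; only u can be 5, hence u = 5.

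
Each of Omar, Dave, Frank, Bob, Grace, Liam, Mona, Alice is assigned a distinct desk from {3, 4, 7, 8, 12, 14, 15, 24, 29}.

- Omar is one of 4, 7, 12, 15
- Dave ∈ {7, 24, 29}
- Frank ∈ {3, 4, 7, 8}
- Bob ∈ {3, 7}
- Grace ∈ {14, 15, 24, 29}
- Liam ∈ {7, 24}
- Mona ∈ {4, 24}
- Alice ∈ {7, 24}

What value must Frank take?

8

Liam and Alice between them cover only {7, 24} — a naked pair. Remove those values from Omar, Dave, Frank, Bob, Grace, Mona.
Dave must be 29 (only option left). Remove 29 from Grace.
That leaves Bob = 3. Strike 3 from Frank.
That leaves Mona = 4. So Omar, Frank can't be 4.
So Frank = 8.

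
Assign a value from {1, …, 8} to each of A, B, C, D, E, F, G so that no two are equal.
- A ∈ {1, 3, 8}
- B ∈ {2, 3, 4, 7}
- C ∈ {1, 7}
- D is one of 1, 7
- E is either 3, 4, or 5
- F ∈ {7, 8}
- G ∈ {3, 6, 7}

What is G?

6

C and D between them cover only {1, 7} — a naked pair. Remove those values from A, B, F, G.
F's domain is down to {8}, so F = 8. So A can't be 8.
That leaves A = 3. Remove 3 from B, E, G.
So G = 6.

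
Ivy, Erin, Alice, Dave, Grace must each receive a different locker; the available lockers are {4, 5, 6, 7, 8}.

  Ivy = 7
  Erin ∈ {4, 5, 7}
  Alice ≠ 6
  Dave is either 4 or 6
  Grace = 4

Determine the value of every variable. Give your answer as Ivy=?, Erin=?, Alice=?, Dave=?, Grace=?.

Ivy=7, Erin=5, Alice=8, Dave=6, Grace=4

Ivy's domain is down to {7}, so Ivy = 7. So Erin, Alice can't be 7.
Grace has just one choice, so Grace = 4. Strike 4 from Erin, Alice, Dave.
Erin must be 5 (only option left). Eliminate 5 elsewhere: Alice.
Alice's domain is down to {8}, so Alice = 8.
Dave must be 6 (only option left).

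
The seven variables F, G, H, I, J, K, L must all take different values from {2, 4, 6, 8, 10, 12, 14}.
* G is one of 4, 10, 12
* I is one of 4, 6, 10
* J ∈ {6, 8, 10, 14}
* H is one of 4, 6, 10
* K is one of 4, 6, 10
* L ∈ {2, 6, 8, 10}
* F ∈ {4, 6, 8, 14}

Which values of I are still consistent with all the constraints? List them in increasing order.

4, 6, 10

The 7 variables draw from only 7 values {2, 4, 6, 8, 10, 12, 14}, so each is used; only L can be 2, hence L = 2.
The 6 still-open variables draw from only 6 values {4, 6, 8, 10, 12, 14}, so each is used; only G can be 12, hence G = 12.
The 3 variables H, I, K are confined to {4, 6, 10}, which locks those values in; drop them from F, J.
No further eliminations apply; I can still be any of 4, 6, 10.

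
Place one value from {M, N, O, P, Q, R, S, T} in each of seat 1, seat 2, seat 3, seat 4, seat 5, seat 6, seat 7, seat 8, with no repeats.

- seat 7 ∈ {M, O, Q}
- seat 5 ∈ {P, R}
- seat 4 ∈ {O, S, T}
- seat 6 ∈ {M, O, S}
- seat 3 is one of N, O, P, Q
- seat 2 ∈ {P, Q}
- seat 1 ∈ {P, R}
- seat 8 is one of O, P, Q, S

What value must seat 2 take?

The 8 variables draw from only 8 values {M, N, O, P, Q, R, S, T}, so each is used; only seat 3 can be N, hence seat 3 = N.
Among the 7 still-open variables, T fits only seat 4 (and all 7 values in {M, O, P, Q, R, S, T} must be used), so seat 4 = T.
seat 1 and seat 5 share exactly the 2 values {P, R}; by pigeonhole those values go to them, so strike P, R from seat 2, seat 8.
So seat 2 = Q.

Q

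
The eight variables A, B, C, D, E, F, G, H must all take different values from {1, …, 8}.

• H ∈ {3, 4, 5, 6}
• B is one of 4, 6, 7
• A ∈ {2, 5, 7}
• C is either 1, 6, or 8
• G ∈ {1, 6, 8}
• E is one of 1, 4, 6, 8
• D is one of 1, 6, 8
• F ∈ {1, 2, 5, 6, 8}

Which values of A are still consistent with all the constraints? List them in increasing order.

2, 5

The 8 variables together cover exactly {1, 2, 3, 4, 5, 6, 7, 8} — 8 values for 8 variables — and 3 appears only in H's list, so H = 3.
C, D, G between them cover only {1, 6, 8} — a naked triple. Remove those values from B, E, F.
E must be 4 (only option left). Strike 4 from B.
B's domain is down to {7}, so B = 7. So A can't be 7.
No further eliminations apply; A can still be any of 2, 5.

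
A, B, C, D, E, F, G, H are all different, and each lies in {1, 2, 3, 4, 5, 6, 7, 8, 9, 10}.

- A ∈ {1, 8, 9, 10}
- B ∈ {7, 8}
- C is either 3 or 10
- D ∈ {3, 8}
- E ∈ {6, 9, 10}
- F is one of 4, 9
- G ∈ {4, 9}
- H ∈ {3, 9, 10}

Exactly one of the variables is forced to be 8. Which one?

D

The 8 variables together cover exactly {1, 3, 4, 6, 7, 8, 9, 10} — 8 values for 8 variables — and 1 appears only in A's list, so A = 1.
Among the 7 still-open variables, 6 fits only E (and all 7 values in {3, 4, 6, 7, 8, 9, 10} must be used), so E = 6.
The 6 still-open variables together cover exactly {3, 4, 7, 8, 9, 10} — 6 values for 6 variables — and 7 appears only in B's list, so B = 7.
The 5 still-open variables draw from only 5 values {3, 4, 8, 9, 10}, so each is used; only D can be 8, hence D = 8.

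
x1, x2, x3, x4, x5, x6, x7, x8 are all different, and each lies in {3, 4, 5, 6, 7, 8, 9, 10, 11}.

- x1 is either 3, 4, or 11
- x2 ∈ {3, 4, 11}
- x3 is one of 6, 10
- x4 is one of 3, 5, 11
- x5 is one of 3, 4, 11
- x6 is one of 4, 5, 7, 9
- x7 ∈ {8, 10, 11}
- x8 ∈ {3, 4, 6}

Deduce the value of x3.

x1, x2, x5 share exactly the 3 values {3, 4, 11}; by pigeonhole those values go to them, so strike 3, 4, 11 from x4, x6, x7, x8.
x4 has just one choice, so x4 = 5. Strike 5 from x6.
x8's domain is down to {6}, so x8 = 6. So x3 can't be 6.
So x3 = 10.

10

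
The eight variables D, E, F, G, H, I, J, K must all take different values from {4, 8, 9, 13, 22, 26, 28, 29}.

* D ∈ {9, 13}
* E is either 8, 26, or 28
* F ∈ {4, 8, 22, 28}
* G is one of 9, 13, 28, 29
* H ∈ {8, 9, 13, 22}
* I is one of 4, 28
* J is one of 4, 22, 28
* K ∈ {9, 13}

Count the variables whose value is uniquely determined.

2

Among the 8 variables, 26 fits only E (and all 8 values in {4, 8, 9, 13, 22, 26, 28, 29} must be used), so E = 26.
Among the 7 still-open variables, 29 fits only G (and all 7 values in {4, 8, 9, 13, 22, 28, 29} must be used), so G = 29.
D and K share exactly the 2 values {9, 13}; by pigeonhole those values go to them, so strike 9, 13 from H.
Determined: E=26, G=29. The other variables each still have more than one consistent value. That makes 2.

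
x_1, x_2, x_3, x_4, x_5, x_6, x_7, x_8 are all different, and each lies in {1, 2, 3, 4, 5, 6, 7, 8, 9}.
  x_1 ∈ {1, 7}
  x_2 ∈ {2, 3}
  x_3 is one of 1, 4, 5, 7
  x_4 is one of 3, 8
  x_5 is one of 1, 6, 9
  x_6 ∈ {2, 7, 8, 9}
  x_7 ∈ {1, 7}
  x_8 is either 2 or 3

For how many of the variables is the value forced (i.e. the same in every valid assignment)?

x_1 and x_7 share exactly the 2 values {1, 7}; by pigeonhole those values go to them, so strike 1, 7 from x_3, x_5, x_6.
The 2 variables x_2 and x_8 are confined to {2, 3}, which locks those values in; drop them from x_4, x_6.
x_4 has just one choice, so x_4 = 8. Strike 8 from x_6.
x_6 has just one choice, so x_6 = 9. Remove 9 from x_5.
That leaves x_5 = 6.
Determined: x_4=8, x_5=6, x_6=9. The other variables each still have more than one consistent value. That makes 3.

3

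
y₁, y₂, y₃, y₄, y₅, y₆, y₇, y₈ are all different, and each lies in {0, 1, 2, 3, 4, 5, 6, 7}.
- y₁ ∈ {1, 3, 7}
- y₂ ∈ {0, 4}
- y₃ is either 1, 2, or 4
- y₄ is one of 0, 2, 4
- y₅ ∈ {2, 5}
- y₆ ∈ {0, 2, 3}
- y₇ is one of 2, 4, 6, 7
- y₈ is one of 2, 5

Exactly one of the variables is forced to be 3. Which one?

Among the 8 variables, 6 fits only y₇ (and all 8 values in {0, 1, 2, 3, 4, 5, 6, 7} must be used), so y₇ = 6.
The 7 still-open variables together cover exactly {0, 1, 2, 3, 4, 5, 7} — 7 values for 7 variables — and 7 appears only in y₁'s list, so y₁ = 7.
The 6 still-open variables together cover exactly {0, 1, 2, 3, 4, 5} — 6 values for 6 variables — and 1 appears only in y₃'s list, so y₃ = 1.
Among the 5 still-open variables, 3 fits only y₆ (and all 5 values in {0, 2, 3, 4, 5} must be used), so y₆ = 3.

y₆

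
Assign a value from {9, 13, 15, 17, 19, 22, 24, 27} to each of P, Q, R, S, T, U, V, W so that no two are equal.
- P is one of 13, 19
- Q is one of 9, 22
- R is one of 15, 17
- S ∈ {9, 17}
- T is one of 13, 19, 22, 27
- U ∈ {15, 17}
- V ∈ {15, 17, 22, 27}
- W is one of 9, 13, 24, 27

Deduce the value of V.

Among the 8 variables, 24 fits only W (and all 8 values in {9, 13, 15, 17, 19, 22, 24, 27} must be used), so W = 24.
R and U share exactly the 2 values {15, 17}; by pigeonhole those values go to them, so strike 15, 17 from S, V.
S's domain is down to {9}, so S = 9. So Q can't be 9.
Q must be 22 (only option left). Eliminate 22 elsewhere: T, V.
So V = 27.

27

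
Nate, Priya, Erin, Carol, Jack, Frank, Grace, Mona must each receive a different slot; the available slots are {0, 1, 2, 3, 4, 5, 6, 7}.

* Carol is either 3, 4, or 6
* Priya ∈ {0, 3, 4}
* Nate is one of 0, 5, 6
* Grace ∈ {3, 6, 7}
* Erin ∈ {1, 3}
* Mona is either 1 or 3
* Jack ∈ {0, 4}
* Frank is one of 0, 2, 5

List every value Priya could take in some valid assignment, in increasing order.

0, 4

The 8 variables draw from only 8 values {0, 1, 2, 3, 4, 5, 6, 7}, so each is used; only Frank can be 2, hence Frank = 2.
Among the 7 still-open variables, 5 fits only Nate (and all 7 values in {0, 1, 3, 4, 5, 6, 7} must be used), so Nate = 5.
The 6 still-open variables draw from only 6 values {0, 1, 3, 4, 6, 7}, so each is used; only Grace can be 7, hence Grace = 7.
Among the 5 still-open variables, 6 fits only Carol (and all 5 values in {0, 1, 3, 4, 6} must be used), so Carol = 6.
The 2 variables Erin and Mona are confined to {1, 3}, which locks those values in; drop them from Priya.
No further eliminations apply; Priya can still be any of 0, 4.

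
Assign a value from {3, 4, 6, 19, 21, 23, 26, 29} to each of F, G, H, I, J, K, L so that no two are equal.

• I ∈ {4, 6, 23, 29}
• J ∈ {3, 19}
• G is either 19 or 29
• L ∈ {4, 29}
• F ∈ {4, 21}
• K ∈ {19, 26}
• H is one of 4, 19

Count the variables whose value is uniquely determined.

3

G, H, L between them cover only {4, 19, 29} — a naked triple. Remove those values from F, I, J, K.
F has just one choice, so F = 21.
That leaves J = 3.
K has just one choice, so K = 26.
Determined: F=21, J=3, K=26. The other variables each still have more than one consistent value. That makes 3.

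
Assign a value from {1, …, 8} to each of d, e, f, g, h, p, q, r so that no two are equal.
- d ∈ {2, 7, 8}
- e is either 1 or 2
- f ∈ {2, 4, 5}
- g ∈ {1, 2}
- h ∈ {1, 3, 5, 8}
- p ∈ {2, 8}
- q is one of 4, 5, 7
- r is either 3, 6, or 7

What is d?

The 8 variables draw from only 8 values {1, 2, 3, 4, 5, 6, 7, 8}, so each is used; only r can be 6, hence r = 6.
The 7 still-open variables together cover exactly {1, 2, 3, 4, 5, 7, 8} — 7 values for 7 variables — and 3 appears only in h's list, so h = 3.
e and g between them cover only {1, 2} — a naked pair. Remove those values from d, f, p.
That leaves p = 8. Eliminate 8 elsewhere: d.
So d = 7.

7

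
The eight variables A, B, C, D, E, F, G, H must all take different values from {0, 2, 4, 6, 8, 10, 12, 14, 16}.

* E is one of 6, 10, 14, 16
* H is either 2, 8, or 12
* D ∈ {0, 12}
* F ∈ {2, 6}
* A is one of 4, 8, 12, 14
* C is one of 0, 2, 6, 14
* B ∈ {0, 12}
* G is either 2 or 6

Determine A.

B and D share exactly the 2 values {0, 12}; by pigeonhole those values go to them, so strike 0, 12 from A, C, H.
The 2 variables F and G are confined to {2, 6}, which locks those values in; drop them from C, E, H.
That leaves C = 14. Strike 14 from A, E.
H has just one choice, so H = 8. Remove 8 from A.
So A = 4.

4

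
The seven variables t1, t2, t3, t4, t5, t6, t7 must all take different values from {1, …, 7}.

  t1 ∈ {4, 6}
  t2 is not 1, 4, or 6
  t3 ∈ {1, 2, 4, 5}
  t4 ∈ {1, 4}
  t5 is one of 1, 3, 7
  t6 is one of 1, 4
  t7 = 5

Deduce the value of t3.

2

t7 has just one choice, so t7 = 5. So t2, t3 can't be 5.
The 6 still-open variables together cover exactly {1, 2, 3, 4, 6, 7} — 6 values for 6 variables — and 6 appears only in t1's list, so t1 = 6.
t4 and t6 between them cover only {1, 4} — a naked pair. Remove those values from t3, t5.
So t3 = 2.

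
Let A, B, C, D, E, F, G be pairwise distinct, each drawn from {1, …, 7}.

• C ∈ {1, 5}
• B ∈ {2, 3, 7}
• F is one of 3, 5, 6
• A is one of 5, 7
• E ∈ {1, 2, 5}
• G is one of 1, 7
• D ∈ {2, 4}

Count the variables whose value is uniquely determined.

The 7 variables together cover exactly {1, 2, 3, 4, 5, 6, 7} — 7 values for 7 variables — and 4 appears only in D's list, so D = 4.
Among the 6 still-open variables, 6 fits only F (and all 6 values in {1, 2, 3, 5, 6, 7} must be used), so F = 6.
The 5 still-open variables together cover exactly {1, 2, 3, 5, 7} — 5 values for 5 variables — and 3 appears only in B's list, so B = 3.
The 4 still-open variables together cover exactly {1, 2, 5, 7} — 4 values for 4 variables — and 2 appears only in E's list, so E = 2.
Determined: B=3, D=4, E=2, F=6. The other variables each still have more than one consistent value. That makes 4.

4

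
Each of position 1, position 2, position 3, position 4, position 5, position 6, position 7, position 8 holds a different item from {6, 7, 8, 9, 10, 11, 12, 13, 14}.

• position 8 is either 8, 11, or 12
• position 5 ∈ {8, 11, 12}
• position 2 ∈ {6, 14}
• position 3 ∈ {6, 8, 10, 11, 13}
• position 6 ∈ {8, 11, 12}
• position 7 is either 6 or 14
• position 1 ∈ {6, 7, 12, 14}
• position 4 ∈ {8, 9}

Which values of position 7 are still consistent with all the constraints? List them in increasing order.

position 2 and position 7 share exactly the 2 values {6, 14}; by pigeonhole those values go to them, so strike 6, 14 from position 1, position 3.
position 5, position 6, position 8 share exactly the 3 values {8, 11, 12}; by pigeonhole those values go to them, so strike 8, 11, 12 from position 1, position 3, position 4.
position 1's domain is down to {7}, so position 1 = 7.
That leaves position 4 = 9.
No further eliminations apply; position 7 can still be any of 6, 14.

6, 14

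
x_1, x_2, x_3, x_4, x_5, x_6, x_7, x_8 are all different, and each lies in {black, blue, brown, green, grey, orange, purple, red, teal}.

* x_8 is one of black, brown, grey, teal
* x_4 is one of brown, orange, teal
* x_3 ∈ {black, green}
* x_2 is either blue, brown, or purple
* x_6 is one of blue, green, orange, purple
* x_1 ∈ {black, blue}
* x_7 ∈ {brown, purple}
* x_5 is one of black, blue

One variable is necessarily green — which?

x_3

The 8 variables together cover exactly {black, blue, brown, green, grey, orange, purple, teal} — 8 values for 8 variables — and grey appears only in x_8's list, so x_8 = grey.
The 7 still-open variables draw from only 7 values {black, blue, brown, green, orange, purple, teal}, so each is used; only x_4 can be teal, hence x_4 = teal.
The 6 still-open variables together cover exactly {black, blue, brown, green, orange, purple} — 6 values for 6 variables — and orange appears only in x_6's list, so x_6 = orange.
The 5 still-open variables together cover exactly {black, blue, brown, green, purple} — 5 values for 5 variables — and green appears only in x_3's list, so x_3 = green.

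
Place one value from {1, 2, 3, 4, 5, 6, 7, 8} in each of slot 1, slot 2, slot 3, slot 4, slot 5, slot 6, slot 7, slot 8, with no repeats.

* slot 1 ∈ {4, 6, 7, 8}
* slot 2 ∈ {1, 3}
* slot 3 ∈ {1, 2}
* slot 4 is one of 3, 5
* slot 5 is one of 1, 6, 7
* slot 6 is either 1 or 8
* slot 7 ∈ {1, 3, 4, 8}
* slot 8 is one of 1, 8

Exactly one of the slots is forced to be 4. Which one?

The 8 variables draw from only 8 values {1, 2, 3, 4, 5, 6, 7, 8}, so each is used; only slot 3 can be 2, hence slot 3 = 2.
The 7 still-open variables together cover exactly {1, 3, 4, 5, 6, 7, 8} — 7 values for 7 variables — and 5 appears only in slot 4's list, so slot 4 = 5.
slot 6 and slot 8 between them cover only {1, 8} — a naked pair. Remove those values from slot 1, slot 2, slot 5, slot 7.
That leaves slot 2 = 3. So slot 7 can't be 3.
So 4 goes to slot 7.

slot 7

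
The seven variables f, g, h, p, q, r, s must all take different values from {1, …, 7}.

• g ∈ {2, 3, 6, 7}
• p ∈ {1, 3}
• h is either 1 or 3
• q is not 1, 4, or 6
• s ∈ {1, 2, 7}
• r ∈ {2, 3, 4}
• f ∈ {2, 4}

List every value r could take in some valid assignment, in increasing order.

2, 4

The 7 variables together cover exactly {1, 2, 3, 4, 5, 6, 7} — 7 values for 7 variables — and 5 appears only in q's list, so q = 5.
Among the 6 still-open variables, 6 fits only g (and all 6 values in {1, 2, 3, 4, 6, 7} must be used), so g = 6.
The 5 still-open variables together cover exactly {1, 2, 3, 4, 7} — 5 values for 5 variables — and 7 appears only in s's list, so s = 7.
h and p share exactly the 2 values {1, 3}; by pigeonhole those values go to them, so strike 1, 3 from r.
No further eliminations apply; r can still be any of 2, 4.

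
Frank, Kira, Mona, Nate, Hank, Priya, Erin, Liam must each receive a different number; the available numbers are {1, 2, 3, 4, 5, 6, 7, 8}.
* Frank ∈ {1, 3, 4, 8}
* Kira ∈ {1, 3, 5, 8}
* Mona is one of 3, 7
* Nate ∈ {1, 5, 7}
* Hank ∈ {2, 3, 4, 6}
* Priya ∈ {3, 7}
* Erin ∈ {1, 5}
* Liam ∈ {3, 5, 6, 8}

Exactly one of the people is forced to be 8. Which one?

Among the 8 variables, 2 fits only Hank (and all 8 values in {1, 2, 3, 4, 5, 6, 7, 8} must be used), so Hank = 2.
The 7 still-open variables draw from only 7 values {1, 3, 4, 5, 6, 7, 8}, so each is used; only Frank can be 4, hence Frank = 4.
The 6 still-open variables draw from only 6 values {1, 3, 5, 6, 7, 8}, so each is used; only Liam can be 6, hence Liam = 6.
Among the 5 still-open variables, 8 fits only Kira (and all 5 values in {1, 3, 5, 7, 8} must be used), so Kira = 8.

Kira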